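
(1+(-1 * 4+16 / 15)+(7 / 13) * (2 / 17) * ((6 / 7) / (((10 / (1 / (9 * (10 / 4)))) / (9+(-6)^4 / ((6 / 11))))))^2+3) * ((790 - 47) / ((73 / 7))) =542764472 / 1209975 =448.57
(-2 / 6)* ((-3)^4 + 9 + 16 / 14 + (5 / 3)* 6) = -236 / 7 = -33.71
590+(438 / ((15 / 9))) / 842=1242607 / 2105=590.31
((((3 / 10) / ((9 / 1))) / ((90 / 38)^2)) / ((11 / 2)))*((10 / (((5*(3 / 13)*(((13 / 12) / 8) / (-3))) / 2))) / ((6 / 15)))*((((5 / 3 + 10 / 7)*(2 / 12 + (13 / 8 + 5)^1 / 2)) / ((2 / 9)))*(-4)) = 6269848 / 31185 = 201.05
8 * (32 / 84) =64 / 21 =3.05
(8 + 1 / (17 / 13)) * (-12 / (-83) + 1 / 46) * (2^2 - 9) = -473075 / 64906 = -7.29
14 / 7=2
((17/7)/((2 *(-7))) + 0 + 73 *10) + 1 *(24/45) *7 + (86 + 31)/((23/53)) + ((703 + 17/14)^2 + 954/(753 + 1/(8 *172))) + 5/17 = 591870329944701239/1191071730660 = 496922.49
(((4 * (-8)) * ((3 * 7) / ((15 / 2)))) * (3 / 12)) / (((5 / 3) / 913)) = -306768 / 25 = -12270.72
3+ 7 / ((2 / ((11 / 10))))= 137 / 20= 6.85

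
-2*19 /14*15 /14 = -2.91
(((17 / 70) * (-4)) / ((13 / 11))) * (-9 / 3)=1122 / 455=2.47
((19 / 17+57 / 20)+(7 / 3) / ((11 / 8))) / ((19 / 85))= 63557 / 2508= 25.34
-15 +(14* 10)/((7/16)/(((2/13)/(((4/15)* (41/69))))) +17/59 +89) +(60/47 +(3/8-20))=-523983647291/16483527544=-31.79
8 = 8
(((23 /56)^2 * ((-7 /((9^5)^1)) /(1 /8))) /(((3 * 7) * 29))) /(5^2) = -529 /50345177400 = -0.00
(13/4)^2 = 169/16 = 10.56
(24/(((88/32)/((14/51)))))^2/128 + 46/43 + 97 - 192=-141172367/1503667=-93.89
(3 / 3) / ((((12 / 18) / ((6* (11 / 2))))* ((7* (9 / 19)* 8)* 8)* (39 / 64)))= 209 / 546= 0.38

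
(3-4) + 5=4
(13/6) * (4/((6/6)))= 26/3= 8.67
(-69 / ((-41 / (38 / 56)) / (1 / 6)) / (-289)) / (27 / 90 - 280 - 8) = 2185 / 954508044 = 0.00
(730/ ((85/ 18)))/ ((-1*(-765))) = 292/ 1445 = 0.20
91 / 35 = 2.60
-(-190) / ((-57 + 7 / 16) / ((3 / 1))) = -1824 / 181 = -10.08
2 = 2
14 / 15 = 0.93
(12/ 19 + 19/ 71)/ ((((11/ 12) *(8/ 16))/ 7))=203784/ 14839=13.73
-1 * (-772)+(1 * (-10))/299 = 230818/299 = 771.97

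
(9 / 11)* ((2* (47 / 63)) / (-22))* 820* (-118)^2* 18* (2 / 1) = -19318714560 / 847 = -22808399.72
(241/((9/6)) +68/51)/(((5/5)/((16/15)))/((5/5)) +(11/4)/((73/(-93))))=-63.14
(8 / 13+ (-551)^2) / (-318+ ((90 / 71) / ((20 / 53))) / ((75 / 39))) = -4670404850 / 4865029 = -960.00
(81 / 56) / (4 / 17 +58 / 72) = 12393 / 8918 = 1.39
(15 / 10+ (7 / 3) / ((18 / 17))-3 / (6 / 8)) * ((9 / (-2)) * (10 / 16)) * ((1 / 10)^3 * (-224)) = -0.19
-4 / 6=-0.67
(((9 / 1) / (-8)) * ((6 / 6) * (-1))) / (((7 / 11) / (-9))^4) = 864536409 / 19208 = 45009.18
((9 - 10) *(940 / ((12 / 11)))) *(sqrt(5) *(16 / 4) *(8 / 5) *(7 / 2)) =-57904 *sqrt(5) / 3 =-43159.09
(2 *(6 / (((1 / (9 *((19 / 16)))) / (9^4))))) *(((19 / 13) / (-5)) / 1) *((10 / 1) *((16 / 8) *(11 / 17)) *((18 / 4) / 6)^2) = -6331056633 / 3536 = -1790457.19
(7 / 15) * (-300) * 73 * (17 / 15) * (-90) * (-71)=-74013240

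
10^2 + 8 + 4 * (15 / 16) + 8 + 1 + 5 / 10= 485 / 4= 121.25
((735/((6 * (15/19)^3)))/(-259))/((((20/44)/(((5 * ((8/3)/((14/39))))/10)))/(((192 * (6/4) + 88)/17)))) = -368794712/2122875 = -173.72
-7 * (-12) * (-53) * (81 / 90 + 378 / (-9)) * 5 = 914886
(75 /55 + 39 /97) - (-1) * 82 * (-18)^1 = -1474.23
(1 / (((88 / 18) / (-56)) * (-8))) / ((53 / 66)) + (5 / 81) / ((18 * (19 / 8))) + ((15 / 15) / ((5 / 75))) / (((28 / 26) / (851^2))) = 51834726523399 / 5138721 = 10087087.14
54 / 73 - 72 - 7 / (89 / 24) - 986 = -1059.15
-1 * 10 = -10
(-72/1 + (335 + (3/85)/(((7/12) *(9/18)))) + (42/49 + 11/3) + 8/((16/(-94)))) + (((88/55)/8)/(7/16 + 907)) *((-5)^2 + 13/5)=28592401601/129582075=220.65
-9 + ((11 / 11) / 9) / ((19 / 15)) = -508 / 57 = -8.91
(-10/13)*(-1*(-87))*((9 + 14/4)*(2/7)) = -21750/91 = -239.01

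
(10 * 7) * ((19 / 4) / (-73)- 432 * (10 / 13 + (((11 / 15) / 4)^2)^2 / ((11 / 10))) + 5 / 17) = -112656230911 / 4839900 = -23276.56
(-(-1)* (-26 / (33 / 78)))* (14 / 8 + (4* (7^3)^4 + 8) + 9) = -37426840604179 / 11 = -3402440054925.36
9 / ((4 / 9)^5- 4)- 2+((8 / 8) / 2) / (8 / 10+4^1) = -11727455 / 2822064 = -4.16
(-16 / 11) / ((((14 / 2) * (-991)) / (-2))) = -0.00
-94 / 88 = -47 / 44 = -1.07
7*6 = 42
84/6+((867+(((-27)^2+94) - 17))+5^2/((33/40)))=56671/33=1717.30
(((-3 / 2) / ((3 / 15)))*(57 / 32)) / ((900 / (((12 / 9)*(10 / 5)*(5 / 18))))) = -19 / 1728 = -0.01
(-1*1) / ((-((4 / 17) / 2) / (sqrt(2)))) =17*sqrt(2) / 2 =12.02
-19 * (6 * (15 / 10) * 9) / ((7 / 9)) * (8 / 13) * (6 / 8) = -83106 / 91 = -913.25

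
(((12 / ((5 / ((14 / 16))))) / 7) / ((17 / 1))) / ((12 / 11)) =11 / 680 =0.02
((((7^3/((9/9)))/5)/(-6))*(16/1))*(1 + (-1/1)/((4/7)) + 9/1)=-7546/5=-1509.20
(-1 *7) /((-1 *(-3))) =-7 /3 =-2.33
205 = 205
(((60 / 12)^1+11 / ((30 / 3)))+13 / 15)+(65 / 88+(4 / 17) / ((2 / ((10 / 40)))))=173567 / 22440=7.73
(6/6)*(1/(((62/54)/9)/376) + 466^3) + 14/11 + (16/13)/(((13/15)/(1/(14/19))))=40823434213174/403403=101197646.55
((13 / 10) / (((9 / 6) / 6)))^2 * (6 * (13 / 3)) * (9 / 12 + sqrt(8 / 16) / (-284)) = 13182 / 25 - 2197 * sqrt(2) / 1775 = 525.53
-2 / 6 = -1 / 3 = -0.33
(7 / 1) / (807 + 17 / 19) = 133 / 15350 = 0.01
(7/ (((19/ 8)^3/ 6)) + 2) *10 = 352220/ 6859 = 51.35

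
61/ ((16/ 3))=183/ 16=11.44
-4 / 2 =-2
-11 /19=-0.58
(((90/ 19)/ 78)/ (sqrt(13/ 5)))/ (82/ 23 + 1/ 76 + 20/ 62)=0.01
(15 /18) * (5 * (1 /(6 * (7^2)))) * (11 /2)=275 /3528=0.08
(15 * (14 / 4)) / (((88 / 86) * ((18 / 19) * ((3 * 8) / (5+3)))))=28595 / 1584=18.05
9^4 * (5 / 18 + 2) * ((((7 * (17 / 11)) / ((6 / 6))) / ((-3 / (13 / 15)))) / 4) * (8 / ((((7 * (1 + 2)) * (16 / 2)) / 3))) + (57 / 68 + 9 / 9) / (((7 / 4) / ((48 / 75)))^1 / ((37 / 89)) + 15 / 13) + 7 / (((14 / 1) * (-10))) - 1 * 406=-738378177349 / 356040520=-2073.86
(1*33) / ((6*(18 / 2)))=11 / 18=0.61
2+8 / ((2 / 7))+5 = 35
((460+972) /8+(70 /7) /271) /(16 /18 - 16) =-436671 /36856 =-11.85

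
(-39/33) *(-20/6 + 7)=-13/3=-4.33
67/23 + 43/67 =5478/1541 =3.55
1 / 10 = 0.10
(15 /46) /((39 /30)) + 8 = 2467 /299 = 8.25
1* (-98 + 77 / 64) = -6195 / 64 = -96.80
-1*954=-954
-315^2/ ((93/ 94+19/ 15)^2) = -197269222500/ 10118761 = -19495.39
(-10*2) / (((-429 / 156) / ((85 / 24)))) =850 / 33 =25.76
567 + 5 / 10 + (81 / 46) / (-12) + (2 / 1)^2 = 105129 / 184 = 571.35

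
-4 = -4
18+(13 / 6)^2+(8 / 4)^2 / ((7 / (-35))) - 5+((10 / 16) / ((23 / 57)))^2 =28513 / 304704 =0.09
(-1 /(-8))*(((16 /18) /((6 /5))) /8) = 5 /432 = 0.01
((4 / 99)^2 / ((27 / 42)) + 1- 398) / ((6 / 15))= -175093745 / 176418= -992.49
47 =47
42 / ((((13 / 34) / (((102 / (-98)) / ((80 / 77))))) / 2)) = -28611 / 130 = -220.08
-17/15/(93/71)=-1207/1395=-0.87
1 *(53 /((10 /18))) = 477 /5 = 95.40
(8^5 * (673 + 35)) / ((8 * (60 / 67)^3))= 4542724352 / 1125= 4037977.20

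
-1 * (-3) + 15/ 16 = 3.94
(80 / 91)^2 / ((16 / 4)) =1600 / 8281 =0.19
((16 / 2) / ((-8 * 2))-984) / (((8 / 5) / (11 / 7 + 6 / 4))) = -423335 / 224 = -1889.89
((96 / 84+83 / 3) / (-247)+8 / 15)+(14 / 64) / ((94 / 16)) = 2213261 / 4875780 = 0.45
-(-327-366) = 693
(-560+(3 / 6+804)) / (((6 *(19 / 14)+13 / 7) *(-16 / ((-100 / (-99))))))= -815 / 528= -1.54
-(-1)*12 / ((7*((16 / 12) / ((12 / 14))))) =54 / 49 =1.10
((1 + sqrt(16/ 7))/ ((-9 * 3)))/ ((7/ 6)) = -8 * sqrt(7)/ 441- 2/ 63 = -0.08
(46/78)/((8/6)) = 23/52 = 0.44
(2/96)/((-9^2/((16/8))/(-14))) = 7/972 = 0.01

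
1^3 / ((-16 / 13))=-13 / 16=-0.81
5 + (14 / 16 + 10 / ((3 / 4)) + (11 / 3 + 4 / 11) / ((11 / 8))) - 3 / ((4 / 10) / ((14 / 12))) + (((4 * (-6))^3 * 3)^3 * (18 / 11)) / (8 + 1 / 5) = -564924124400968759 / 39688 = -14234129318710.16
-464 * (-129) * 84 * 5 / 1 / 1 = 25139520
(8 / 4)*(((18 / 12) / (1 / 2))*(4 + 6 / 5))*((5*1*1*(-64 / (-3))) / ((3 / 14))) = 46592 / 3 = 15530.67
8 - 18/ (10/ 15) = -19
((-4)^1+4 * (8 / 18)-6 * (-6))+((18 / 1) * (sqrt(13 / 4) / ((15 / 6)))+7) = 18 * sqrt(13) / 5+367 / 9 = 53.76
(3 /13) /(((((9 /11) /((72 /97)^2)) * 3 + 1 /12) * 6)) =0.01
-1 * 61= -61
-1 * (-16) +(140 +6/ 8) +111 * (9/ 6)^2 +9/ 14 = 2850/ 7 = 407.14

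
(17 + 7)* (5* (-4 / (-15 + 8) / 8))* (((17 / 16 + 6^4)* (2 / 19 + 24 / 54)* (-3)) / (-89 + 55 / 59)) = 287740345 / 1382136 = 208.19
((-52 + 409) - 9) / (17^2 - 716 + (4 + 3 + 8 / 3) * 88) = 1044 / 1271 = 0.82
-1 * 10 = -10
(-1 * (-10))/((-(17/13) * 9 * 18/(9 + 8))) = -0.80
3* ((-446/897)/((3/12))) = -1784/299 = -5.97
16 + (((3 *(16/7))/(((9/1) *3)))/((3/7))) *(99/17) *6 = 624/17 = 36.71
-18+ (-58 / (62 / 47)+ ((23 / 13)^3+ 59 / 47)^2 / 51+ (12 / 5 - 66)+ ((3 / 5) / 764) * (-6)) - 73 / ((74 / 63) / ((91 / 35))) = -56835958007020468412 / 198550753968790145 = -286.25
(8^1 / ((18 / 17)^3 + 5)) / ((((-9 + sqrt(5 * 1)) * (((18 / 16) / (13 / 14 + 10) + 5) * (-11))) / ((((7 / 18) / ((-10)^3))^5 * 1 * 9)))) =-1403737447 / 6428268435996000000000000000-1403737447 * sqrt(5) / 57854415923964000000000000000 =-0.00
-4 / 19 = -0.21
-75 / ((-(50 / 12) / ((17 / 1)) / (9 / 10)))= 1377 / 5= 275.40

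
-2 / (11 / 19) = -3.45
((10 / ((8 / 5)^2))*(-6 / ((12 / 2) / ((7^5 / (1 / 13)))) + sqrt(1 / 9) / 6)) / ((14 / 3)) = -491604625 / 2688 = -182888.63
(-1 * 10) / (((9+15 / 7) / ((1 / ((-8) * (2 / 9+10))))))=105 / 9568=0.01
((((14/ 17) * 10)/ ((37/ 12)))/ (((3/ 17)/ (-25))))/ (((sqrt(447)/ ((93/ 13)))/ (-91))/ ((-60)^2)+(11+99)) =-2819463292800000000/ 819658257263994487 - 10936800000 * sqrt(447)/ 819658257263994487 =-3.44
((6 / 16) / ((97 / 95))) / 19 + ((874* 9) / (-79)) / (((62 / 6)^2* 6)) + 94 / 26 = 2664693661 / 765870872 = 3.48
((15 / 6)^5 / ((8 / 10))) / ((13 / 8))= 15625 / 208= 75.12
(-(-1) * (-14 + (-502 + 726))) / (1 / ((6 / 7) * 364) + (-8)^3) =-65520 / 159743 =-0.41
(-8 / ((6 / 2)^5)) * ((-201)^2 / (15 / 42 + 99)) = -502768 / 37557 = -13.39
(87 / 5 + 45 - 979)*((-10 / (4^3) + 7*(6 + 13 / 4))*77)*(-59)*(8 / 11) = 3912374193 / 20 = 195618709.65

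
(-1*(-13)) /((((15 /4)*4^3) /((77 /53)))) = 1001 /12720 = 0.08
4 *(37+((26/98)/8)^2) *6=17057211/19208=888.03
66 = 66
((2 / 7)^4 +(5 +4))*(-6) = -129750 / 2401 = -54.04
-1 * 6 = -6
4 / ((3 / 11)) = 14.67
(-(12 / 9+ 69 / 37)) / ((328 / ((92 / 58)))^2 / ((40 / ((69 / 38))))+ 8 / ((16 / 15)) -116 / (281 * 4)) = -435929350 / 265580448261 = -0.00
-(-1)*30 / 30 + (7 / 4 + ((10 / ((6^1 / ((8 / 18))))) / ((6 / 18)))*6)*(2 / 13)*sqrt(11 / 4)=1 + 181*sqrt(11) / 156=4.85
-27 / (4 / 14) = -189 / 2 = -94.50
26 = 26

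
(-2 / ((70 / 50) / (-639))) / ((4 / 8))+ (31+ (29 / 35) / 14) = 909819 / 490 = 1856.77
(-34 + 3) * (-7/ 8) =217/ 8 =27.12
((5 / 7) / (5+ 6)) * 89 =445 / 77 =5.78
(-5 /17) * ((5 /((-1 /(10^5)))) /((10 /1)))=250000 /17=14705.88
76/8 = 19/2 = 9.50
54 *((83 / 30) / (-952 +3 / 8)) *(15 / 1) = -17928 / 7613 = -2.35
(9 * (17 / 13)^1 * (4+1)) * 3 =2295 / 13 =176.54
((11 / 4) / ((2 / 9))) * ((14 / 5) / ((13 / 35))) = 93.29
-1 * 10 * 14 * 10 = -1400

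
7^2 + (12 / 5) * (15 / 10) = 263 / 5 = 52.60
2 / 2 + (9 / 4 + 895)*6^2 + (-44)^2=34238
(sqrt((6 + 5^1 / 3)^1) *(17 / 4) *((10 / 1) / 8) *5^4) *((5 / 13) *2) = 265625 *sqrt(69) / 312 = 7071.95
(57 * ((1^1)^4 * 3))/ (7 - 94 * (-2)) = 57/ 65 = 0.88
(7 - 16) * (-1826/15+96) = 1158/5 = 231.60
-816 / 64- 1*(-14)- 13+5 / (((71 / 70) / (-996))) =-1397737 / 284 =-4921.61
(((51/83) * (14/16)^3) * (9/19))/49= 3213/807424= 0.00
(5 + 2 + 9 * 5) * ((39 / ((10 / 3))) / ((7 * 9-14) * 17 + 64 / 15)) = 9126 / 12559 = 0.73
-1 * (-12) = 12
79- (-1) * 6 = 85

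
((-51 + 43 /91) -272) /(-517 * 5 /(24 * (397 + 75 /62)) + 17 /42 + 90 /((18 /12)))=-414069800 /77202073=-5.36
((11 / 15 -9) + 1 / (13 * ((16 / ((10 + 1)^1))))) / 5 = -25627 / 15600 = -1.64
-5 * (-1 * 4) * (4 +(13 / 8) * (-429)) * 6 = -83175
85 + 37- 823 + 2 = -699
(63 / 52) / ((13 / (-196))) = -3087 / 169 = -18.27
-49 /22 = -2.23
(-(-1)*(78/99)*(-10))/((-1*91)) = 20/231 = 0.09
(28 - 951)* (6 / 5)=-5538 / 5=-1107.60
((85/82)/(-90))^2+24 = 52286113/2178576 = 24.00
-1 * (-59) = 59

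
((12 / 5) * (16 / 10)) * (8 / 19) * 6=4608 / 475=9.70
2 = 2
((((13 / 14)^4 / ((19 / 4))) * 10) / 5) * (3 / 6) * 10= 142805 / 91238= 1.57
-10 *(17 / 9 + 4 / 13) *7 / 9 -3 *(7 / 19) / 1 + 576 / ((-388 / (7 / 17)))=-620276083 / 32991543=-18.80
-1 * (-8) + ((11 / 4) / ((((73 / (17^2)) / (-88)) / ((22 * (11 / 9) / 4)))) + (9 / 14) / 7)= -414141401 / 64386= -6432.17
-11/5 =-2.20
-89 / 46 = -1.93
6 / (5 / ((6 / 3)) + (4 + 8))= 12 / 29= 0.41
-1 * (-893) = 893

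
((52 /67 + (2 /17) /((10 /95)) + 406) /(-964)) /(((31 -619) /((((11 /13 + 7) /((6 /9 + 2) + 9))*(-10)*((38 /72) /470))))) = -8827229 /1624308110880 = -0.00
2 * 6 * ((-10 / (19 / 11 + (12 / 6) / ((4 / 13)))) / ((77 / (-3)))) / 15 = 48 / 1267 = 0.04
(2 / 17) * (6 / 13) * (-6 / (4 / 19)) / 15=-114 / 1105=-0.10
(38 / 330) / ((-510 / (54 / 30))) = -19 / 46750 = -0.00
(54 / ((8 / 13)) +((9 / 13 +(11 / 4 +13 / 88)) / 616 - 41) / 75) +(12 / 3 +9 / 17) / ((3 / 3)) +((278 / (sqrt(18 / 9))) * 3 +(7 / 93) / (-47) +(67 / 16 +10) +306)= 539247330530567 / 1309111003200 +417 * sqrt(2)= 1001.65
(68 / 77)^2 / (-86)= -2312 / 254947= -0.01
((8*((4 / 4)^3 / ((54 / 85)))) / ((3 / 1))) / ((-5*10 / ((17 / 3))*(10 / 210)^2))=-28322 / 135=-209.79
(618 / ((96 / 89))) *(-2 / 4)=-9167 / 32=-286.47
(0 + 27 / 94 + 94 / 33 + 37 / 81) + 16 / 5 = 2844499 / 418770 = 6.79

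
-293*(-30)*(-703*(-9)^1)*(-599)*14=-466381771380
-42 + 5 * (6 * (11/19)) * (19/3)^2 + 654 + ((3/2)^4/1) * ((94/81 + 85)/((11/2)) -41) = 623257/528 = 1180.41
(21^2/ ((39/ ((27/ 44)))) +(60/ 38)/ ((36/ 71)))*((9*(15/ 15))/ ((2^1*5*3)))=327763/ 108680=3.02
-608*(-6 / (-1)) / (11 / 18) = -65664 / 11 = -5969.45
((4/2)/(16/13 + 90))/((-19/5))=-65/11267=-0.01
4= 4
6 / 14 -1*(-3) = 24 / 7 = 3.43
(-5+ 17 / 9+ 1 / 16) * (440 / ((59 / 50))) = -603625 / 531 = -1136.77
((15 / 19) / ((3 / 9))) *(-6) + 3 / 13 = -3453 / 247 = -13.98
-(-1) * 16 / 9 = 16 / 9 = 1.78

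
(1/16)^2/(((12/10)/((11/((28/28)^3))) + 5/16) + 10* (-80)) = -55/11258064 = -0.00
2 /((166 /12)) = 12 /83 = 0.14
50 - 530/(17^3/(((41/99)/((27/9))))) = 72936320/1459161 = 49.99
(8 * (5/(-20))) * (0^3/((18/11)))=0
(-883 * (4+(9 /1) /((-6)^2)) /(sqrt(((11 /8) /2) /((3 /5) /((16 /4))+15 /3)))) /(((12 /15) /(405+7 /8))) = -5210977.66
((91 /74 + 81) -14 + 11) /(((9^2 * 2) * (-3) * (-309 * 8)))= 5863 /88903008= 0.00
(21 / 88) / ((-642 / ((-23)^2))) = -3703 / 18832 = -0.20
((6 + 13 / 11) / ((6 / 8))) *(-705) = -74260 / 11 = -6750.91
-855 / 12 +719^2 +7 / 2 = 2067573 / 4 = 516893.25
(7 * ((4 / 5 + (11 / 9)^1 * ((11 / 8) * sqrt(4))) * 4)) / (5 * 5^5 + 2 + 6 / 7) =36701 / 4922775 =0.01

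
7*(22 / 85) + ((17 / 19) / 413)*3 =1.82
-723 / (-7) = 723 / 7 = 103.29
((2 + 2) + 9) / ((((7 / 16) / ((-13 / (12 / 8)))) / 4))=-21632 / 21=-1030.10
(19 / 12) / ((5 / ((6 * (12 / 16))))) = 57 / 40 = 1.42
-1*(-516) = 516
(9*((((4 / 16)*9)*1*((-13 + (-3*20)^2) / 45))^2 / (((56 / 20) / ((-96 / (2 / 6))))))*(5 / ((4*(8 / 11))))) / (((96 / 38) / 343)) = -3557696394483 / 512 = -6948625770.47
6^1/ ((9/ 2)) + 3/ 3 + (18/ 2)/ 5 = 4.13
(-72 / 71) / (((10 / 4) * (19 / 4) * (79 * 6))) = -96 / 532855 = -0.00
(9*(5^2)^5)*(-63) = -5537109375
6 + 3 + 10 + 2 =21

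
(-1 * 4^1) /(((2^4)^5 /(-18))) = 0.00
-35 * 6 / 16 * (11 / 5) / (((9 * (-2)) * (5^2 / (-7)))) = -539 / 1200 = -0.45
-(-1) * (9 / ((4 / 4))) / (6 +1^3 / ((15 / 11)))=1.34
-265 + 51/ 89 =-23534/ 89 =-264.43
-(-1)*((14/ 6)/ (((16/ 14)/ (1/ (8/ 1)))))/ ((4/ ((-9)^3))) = -11907/ 256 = -46.51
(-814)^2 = 662596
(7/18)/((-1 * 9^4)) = -7/118098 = -0.00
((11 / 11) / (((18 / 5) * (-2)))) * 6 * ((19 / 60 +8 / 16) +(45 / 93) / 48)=-0.69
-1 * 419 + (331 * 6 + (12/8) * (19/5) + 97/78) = 306919/195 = 1573.94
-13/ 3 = -4.33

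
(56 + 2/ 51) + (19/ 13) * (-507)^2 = 19162895/ 51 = 375743.04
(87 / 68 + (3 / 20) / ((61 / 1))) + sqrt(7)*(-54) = 13293 / 10370 - 54*sqrt(7) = -141.59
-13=-13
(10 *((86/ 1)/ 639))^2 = 739600/ 408321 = 1.81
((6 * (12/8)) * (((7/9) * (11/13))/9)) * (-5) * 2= -770/117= -6.58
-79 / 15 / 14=-79 / 210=-0.38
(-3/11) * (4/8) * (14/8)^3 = -1029/1408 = -0.73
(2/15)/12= 0.01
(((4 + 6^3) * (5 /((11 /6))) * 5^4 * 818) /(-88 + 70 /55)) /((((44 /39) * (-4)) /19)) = 1578484375 /106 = 14891362.03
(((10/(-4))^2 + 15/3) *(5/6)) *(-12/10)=-45/4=-11.25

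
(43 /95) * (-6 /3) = -86 /95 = -0.91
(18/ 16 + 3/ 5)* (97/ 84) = 2231/ 1120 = 1.99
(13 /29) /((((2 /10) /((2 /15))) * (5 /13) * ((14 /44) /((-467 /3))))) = -3472612 /9135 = -380.14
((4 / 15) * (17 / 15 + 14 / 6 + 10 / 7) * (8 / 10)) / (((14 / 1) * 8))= 514 / 55125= 0.01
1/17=0.06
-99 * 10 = -990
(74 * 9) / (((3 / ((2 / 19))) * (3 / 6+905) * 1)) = 888 / 34409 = 0.03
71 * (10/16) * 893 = 317015/8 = 39626.88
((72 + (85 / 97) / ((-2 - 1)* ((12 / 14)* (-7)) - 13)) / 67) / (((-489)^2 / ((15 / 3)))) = 35005 / 1554047379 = 0.00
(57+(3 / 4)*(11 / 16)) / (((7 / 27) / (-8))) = -99387 / 56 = -1774.77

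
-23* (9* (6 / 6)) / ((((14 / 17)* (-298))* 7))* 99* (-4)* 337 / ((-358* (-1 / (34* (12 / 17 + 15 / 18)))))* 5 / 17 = -1807106895 / 2613758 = -691.38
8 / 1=8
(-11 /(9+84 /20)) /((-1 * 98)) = 5 /588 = 0.01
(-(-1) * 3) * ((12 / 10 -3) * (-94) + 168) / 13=5058 / 65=77.82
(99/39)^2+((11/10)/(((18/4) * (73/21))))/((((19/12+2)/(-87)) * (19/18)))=243231813/50396645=4.83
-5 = -5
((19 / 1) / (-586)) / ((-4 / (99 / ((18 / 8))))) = 209 / 586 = 0.36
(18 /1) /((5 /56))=1008 /5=201.60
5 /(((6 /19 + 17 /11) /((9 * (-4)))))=-37620 /389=-96.71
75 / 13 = 5.77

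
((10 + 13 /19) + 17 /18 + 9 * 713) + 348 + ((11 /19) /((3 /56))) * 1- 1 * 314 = 2213915 /342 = 6473.44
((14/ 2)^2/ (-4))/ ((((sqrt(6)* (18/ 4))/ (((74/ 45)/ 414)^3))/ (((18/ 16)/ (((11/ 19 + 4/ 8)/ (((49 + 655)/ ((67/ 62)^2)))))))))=-7976105847248* sqrt(6)/ 446275756176638625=-0.00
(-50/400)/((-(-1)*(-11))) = 1/88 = 0.01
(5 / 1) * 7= 35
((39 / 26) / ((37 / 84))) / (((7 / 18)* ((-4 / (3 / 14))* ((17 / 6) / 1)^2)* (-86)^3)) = 2187 / 23804713828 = 0.00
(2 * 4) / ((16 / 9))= 9 / 2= 4.50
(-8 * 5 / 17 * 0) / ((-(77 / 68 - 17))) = 0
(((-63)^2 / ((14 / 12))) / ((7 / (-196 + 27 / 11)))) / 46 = -517347 / 253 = -2044.85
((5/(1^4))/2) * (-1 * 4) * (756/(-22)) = 3780/11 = 343.64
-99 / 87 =-33 / 29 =-1.14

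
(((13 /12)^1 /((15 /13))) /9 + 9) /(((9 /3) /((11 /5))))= 6.68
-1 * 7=-7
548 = 548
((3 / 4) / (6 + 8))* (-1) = -3 / 56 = -0.05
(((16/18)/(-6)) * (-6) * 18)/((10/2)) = 16/5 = 3.20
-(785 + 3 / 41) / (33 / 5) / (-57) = 160940 / 77121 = 2.09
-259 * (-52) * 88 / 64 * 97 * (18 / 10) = 32333301 / 10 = 3233330.10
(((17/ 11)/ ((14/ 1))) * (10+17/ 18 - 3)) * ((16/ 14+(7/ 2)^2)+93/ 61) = 625651/ 47824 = 13.08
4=4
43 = 43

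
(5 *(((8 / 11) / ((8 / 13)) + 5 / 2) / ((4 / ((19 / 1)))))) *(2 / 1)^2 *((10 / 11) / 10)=7695 / 242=31.80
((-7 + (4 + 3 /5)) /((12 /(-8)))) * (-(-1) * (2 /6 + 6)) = 152 /15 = 10.13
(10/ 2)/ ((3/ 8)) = 40/ 3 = 13.33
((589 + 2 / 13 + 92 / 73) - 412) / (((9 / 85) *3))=14391775 / 25623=561.67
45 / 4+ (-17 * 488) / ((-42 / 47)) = 9294.87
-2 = -2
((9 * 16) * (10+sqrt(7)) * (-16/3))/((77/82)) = -10342.58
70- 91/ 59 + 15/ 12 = 16451/ 236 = 69.71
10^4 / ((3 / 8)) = 80000 / 3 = 26666.67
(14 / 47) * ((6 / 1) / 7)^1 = 12 / 47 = 0.26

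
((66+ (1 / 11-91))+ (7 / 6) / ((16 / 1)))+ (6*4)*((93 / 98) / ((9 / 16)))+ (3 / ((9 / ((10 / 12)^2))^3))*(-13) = 95547651763 / 6110862912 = 15.64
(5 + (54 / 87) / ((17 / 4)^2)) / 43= 42193 / 360383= 0.12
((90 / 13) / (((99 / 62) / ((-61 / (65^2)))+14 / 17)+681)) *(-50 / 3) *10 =-964410000 / 477444331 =-2.02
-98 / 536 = -49 / 268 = -0.18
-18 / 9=-2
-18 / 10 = -9 / 5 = -1.80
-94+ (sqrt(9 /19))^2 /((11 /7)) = -19583 /209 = -93.70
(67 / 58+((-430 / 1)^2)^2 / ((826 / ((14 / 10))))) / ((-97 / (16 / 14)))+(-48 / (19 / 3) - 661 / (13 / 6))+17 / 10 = -1960002073555549 / 2869569430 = -683030.02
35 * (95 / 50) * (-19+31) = 798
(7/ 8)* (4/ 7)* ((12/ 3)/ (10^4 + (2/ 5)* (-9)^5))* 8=-40/ 34049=-0.00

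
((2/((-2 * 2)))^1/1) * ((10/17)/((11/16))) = -80/187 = -0.43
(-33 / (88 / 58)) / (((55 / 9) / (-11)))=783 / 20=39.15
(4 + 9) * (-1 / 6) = -13 / 6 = -2.17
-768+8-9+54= -715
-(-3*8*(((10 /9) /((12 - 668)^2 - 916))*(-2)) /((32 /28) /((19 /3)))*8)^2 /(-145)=1132096 /5414490112545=0.00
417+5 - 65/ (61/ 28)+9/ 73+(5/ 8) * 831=32477055/ 35624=911.66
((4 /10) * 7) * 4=56 /5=11.20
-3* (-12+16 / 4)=24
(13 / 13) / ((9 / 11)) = 11 / 9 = 1.22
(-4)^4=256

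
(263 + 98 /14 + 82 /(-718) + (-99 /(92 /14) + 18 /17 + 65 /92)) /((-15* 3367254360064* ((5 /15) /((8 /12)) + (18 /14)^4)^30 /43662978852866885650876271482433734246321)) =-649644743057260123602776775418862067563548385568273369216572295667255195718324774076549889341483525537526792946974501590738371924253660966394756823 /5666331501871786643765631865682916593667712157921214539419691926179091688308689224367827617209426117606518505570598970889980618743040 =-114649971121996.63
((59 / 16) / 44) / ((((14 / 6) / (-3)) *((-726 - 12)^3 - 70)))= 531 / 1980796501376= 0.00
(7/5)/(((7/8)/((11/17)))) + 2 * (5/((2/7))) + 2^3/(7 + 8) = 1865/51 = 36.57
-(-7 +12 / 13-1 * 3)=118 / 13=9.08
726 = 726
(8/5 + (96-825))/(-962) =3637/4810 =0.76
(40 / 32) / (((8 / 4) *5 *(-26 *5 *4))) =-1 / 4160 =-0.00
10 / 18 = 5 / 9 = 0.56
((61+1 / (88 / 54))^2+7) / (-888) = -7363073 / 1719168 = -4.28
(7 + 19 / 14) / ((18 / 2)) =13 / 14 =0.93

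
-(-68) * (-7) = -476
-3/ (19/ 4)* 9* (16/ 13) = -1728/ 247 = -7.00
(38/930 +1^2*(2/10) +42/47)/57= 24794/1245735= 0.02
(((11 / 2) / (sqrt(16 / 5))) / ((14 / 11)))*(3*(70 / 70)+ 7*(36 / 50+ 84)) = 1803021*sqrt(5) / 2800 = 1439.88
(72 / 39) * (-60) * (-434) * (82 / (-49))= -7320960 / 91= -80450.11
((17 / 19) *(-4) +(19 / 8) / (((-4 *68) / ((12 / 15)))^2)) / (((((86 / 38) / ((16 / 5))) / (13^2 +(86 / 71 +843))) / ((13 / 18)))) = -9801774392761 / 2646951000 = -3703.04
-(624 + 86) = -710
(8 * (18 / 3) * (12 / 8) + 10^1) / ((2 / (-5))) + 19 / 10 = -203.10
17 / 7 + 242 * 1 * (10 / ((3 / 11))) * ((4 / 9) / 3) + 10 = 752407 / 567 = 1327.00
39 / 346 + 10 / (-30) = -229 / 1038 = -0.22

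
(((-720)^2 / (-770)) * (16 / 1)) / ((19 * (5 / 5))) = -829440 / 1463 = -566.94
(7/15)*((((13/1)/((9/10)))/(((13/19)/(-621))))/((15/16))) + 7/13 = -1272439/195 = -6525.33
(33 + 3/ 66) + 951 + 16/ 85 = 1840517/ 1870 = 984.23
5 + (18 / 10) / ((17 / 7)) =488 / 85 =5.74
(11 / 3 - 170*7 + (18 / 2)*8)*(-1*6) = 6686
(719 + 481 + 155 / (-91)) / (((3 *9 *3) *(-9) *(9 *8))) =-109045 / 4776408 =-0.02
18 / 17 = 1.06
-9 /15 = -3 /5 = -0.60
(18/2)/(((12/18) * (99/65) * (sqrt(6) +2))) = -195/22 +195 * sqrt(6)/44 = 1.99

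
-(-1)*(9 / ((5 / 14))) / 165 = 42 / 275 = 0.15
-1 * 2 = -2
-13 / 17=-0.76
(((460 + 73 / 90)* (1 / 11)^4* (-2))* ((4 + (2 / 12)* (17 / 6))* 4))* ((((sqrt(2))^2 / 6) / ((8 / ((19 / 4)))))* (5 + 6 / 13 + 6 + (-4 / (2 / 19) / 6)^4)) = -108231969445747 / 299705955120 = -361.13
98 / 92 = 49 / 46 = 1.07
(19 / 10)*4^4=2432 / 5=486.40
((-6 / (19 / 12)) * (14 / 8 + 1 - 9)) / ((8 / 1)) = 225 / 76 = 2.96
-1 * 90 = -90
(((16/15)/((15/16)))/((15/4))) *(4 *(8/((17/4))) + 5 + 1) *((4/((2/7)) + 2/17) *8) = 6029312/13005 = 463.61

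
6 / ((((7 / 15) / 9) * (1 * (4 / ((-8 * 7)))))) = -1620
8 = 8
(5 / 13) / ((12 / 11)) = 55 / 156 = 0.35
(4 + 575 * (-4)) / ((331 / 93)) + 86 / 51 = -10861462 / 16881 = -643.41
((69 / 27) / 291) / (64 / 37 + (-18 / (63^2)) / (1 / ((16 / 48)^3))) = 375291 / 73911478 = 0.01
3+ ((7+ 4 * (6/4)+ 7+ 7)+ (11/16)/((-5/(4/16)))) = 9589/320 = 29.97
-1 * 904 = -904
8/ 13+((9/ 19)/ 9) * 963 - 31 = 5014/ 247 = 20.30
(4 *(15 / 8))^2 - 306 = -249.75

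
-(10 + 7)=-17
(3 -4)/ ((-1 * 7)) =1/ 7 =0.14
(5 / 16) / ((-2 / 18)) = -45 / 16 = -2.81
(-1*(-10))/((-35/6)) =-1.71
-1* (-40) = 40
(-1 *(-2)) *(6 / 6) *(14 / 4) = 7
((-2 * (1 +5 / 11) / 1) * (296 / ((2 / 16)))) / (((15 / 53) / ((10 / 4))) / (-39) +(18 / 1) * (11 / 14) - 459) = 45683456 / 2950145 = 15.49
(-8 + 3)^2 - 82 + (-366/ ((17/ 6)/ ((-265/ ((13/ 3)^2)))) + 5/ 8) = 1766.62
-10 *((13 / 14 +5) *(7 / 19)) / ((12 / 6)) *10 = -2075 / 19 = -109.21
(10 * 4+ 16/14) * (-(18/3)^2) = -10368/7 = -1481.14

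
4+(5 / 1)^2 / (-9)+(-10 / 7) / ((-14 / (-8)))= 179 / 441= 0.41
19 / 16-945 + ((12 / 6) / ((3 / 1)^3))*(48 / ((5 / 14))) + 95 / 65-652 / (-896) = -122085739 / 131040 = -931.67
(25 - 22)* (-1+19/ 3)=16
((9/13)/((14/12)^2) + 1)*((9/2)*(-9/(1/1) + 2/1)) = -8649/182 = -47.52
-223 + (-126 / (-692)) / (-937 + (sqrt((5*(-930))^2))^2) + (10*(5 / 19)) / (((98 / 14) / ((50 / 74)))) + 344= 234941139417339 / 1937594746682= 121.25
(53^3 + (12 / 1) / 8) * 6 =893271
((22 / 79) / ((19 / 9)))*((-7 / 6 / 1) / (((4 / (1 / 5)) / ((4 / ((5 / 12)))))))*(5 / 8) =-0.05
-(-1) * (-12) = -12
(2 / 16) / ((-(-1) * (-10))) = -1 / 80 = -0.01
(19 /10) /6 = 19 /60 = 0.32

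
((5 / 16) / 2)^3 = 125 / 32768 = 0.00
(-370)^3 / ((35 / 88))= -891492800 / 7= -127356114.29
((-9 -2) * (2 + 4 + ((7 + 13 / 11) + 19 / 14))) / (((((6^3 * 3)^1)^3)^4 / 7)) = -2393 / 10963016458669217402386333556539392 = -0.00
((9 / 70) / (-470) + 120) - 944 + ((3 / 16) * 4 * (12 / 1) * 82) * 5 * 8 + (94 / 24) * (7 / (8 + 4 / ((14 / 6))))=192615013939 / 6711600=28698.82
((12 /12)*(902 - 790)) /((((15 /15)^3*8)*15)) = 14 /15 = 0.93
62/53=1.17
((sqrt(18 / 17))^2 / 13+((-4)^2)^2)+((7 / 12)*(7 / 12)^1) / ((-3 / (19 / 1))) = 24242857 / 95472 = 253.93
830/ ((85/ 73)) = 12118/ 17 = 712.82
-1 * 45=-45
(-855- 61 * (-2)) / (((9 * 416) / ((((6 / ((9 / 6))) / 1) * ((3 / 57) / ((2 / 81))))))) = -1.67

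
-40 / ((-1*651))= 40 / 651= 0.06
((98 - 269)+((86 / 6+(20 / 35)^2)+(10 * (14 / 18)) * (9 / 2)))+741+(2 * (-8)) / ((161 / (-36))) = 2107166 / 3381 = 623.24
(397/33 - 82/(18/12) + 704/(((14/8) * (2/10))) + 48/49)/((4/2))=1061707/1078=984.89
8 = 8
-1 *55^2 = -3025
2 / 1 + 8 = 10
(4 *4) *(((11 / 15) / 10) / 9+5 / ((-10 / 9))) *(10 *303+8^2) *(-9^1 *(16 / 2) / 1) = 1200769024 / 75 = 16010253.65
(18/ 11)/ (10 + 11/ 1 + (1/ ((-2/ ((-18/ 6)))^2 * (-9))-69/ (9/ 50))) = -216/ 47861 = -0.00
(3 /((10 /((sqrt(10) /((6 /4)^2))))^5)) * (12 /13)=512 * sqrt(10) /10661625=0.00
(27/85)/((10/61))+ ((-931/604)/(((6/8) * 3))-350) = -402855577/1155150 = -348.75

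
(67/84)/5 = 67/420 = 0.16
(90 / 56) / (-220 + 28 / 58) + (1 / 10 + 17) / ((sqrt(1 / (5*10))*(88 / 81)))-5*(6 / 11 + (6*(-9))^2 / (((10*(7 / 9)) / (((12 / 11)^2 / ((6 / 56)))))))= -149713756299 / 7189336 + 13851*sqrt(2) / 176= -20713.12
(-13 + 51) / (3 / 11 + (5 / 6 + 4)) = 7.44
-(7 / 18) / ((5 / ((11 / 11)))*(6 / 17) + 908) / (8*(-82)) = 119 / 182622528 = 0.00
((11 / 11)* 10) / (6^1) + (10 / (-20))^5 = 157 / 96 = 1.64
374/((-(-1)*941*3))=0.13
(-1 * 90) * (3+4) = -630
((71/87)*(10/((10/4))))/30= 142/1305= 0.11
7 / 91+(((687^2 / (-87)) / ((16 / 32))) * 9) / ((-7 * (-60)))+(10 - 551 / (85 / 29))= -184121501 / 448630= -410.41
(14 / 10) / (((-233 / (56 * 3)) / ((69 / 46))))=-1764 / 1165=-1.51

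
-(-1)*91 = 91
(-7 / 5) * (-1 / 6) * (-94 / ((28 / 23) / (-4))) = 1081 / 15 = 72.07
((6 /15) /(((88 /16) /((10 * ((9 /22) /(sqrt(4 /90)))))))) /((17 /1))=54 * sqrt(10) /2057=0.08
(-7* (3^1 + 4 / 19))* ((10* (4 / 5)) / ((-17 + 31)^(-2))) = -669536 / 19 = -35238.74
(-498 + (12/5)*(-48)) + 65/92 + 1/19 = -612.44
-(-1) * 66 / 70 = 33 / 35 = 0.94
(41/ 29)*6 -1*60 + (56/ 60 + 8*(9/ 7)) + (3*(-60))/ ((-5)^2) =-144632/ 3045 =-47.50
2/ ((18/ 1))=1/ 9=0.11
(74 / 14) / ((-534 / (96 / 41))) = -592 / 25543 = -0.02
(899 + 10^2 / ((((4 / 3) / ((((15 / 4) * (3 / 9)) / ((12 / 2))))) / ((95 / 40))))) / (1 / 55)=3295105 / 64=51486.02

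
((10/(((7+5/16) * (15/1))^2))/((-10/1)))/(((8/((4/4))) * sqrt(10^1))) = -16 * sqrt(10)/15400125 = -0.00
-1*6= -6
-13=-13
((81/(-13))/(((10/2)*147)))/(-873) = 3/308945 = 0.00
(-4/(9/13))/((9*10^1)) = -26/405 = -0.06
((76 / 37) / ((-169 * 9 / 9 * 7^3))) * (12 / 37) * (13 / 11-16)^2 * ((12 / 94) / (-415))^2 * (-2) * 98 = 3489253632 / 74553059790384175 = 0.00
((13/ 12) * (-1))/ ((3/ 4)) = -13/ 9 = -1.44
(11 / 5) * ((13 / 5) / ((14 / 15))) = 429 / 70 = 6.13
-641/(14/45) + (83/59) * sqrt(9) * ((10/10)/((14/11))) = -849558/413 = -2057.04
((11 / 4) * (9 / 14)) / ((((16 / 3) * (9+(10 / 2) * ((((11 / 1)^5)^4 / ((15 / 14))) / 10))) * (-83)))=-4455 / 350217501362012359359859456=-0.00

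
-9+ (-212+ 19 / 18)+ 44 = -3167 / 18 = -175.94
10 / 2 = 5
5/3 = 1.67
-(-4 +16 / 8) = 2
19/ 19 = 1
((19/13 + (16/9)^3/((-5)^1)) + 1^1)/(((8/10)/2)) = 31696/9477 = 3.34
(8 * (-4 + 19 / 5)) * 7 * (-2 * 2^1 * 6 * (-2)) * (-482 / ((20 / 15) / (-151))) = -146728512 / 5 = -29345702.40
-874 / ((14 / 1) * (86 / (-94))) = 20539 / 301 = 68.24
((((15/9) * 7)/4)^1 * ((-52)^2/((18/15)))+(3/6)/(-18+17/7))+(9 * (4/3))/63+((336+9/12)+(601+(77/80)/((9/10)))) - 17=45744597/6104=7494.20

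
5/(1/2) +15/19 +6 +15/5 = 376/19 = 19.79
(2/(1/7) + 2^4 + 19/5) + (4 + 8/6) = 587/15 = 39.13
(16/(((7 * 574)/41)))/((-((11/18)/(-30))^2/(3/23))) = -51.32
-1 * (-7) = 7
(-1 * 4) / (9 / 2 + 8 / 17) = -136 / 169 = -0.80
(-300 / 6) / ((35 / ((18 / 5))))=-36 / 7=-5.14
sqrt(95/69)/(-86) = -0.01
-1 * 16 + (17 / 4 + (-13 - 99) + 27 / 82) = -20241 / 164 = -123.42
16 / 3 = 5.33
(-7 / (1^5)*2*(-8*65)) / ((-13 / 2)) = -1120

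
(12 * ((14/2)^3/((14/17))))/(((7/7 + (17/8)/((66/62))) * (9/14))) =293216/113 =2594.83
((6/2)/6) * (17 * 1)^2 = 144.50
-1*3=-3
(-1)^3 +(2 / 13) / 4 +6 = 131 / 26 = 5.04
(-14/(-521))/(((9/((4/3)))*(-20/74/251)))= -3.70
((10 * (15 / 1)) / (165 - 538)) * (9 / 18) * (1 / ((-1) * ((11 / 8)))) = 600 / 4103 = 0.15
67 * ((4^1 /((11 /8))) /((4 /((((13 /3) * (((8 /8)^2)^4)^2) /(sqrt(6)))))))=3484 * sqrt(6) /99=86.20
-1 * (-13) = 13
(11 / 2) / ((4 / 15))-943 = -7379 / 8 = -922.38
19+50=69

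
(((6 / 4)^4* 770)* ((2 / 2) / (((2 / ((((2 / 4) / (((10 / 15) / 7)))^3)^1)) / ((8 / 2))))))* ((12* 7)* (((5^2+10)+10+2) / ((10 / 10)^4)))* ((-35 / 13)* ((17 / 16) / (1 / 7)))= -1187232539013675 / 13312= -89185136644.66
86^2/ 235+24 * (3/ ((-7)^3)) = 2519908/ 80605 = 31.26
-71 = -71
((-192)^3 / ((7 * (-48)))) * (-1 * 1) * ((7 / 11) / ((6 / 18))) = -442368 / 11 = -40215.27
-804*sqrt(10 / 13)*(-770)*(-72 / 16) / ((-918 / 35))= 1805650*sqrt(130) / 221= 93156.46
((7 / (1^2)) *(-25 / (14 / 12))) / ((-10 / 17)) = 255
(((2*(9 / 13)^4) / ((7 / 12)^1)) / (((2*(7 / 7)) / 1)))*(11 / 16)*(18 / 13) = 1948617 / 5198102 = 0.37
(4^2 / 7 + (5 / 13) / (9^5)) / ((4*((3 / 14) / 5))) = 61411135 / 4605822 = 13.33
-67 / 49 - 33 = -1684 / 49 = -34.37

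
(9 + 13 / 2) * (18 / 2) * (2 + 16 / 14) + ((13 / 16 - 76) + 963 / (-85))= 3350199 / 9520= 351.91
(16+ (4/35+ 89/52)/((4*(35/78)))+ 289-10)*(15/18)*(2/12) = 41.11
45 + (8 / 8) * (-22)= 23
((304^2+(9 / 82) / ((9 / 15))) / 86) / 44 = 7578127 / 310288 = 24.42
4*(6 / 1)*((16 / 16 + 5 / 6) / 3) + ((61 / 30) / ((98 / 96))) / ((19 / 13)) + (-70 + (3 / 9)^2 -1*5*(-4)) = -1418539 / 41895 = -33.86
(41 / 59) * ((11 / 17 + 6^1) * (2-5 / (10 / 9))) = -23165 / 2006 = -11.55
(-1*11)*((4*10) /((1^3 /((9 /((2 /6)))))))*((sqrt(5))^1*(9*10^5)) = -10692000000*sqrt(5) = -23908038815.43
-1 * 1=-1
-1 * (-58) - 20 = 38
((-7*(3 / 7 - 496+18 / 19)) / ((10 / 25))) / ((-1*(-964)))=328925 / 36632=8.98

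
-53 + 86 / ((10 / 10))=33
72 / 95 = 0.76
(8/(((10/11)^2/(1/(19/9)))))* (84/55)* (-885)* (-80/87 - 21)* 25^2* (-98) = -4584724729200/551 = -8320734535.75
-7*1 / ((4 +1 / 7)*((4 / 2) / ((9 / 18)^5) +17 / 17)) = -49 / 1885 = -0.03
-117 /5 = -23.40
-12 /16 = -3 /4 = -0.75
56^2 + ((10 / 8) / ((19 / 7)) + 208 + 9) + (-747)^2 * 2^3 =339524335 / 76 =4467425.46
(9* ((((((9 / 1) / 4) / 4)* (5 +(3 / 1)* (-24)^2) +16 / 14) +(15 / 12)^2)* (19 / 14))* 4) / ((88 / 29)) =271460619 / 17248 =15738.67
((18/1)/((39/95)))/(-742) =-285/4823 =-0.06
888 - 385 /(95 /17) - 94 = 13777 /19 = 725.11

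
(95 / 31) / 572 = 95 / 17732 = 0.01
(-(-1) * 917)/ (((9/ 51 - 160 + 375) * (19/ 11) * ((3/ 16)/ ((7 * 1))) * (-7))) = -1371832/ 104253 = -13.16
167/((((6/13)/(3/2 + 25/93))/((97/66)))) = 940.63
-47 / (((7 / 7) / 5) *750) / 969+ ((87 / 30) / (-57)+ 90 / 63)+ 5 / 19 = 834578 / 508725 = 1.64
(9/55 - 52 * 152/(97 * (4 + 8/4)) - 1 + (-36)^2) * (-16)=-328187744/16005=-20505.33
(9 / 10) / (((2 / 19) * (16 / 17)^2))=49419 / 5120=9.65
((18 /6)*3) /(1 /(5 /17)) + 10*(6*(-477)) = -486495 /17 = -28617.35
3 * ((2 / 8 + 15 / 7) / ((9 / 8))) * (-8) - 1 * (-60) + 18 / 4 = 565 / 42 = 13.45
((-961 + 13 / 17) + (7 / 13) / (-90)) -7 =-19238429 / 19890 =-967.24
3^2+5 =14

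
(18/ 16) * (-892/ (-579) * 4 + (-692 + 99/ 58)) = -769.65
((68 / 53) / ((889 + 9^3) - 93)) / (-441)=-68 / 35643825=-0.00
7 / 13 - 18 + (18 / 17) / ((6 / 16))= -3235 / 221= -14.64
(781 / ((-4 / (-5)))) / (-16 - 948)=-3905 / 3856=-1.01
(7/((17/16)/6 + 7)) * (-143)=-7392/53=-139.47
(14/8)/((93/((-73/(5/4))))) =-511/465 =-1.10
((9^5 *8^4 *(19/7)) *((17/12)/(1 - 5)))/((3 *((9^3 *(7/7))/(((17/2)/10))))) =-3162816/35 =-90366.17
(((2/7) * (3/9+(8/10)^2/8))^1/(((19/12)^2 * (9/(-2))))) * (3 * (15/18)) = -992/37905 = -0.03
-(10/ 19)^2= -100/ 361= -0.28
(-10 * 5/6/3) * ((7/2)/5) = -35/18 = -1.94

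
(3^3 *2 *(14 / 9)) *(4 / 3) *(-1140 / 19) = -6720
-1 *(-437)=437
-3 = -3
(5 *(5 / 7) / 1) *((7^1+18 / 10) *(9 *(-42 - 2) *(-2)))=174240 / 7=24891.43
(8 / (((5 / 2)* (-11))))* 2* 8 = -256 / 55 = -4.65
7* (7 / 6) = 49 / 6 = 8.17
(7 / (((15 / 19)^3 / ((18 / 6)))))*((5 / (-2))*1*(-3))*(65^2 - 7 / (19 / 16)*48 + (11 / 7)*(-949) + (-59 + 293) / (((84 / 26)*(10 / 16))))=308081732 / 375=821551.29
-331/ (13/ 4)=-1324/ 13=-101.85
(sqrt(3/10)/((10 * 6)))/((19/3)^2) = 3 * sqrt(30)/72200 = 0.00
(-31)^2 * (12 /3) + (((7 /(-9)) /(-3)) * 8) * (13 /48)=622819 /162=3844.56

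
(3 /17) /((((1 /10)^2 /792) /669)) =158954400 /17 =9350258.82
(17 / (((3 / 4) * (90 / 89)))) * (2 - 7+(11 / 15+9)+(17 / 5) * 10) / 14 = 125579 / 2025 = 62.01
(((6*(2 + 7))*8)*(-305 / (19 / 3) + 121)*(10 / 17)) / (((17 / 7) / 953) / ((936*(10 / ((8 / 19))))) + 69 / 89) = 4153236346022400 / 173951620811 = 23875.81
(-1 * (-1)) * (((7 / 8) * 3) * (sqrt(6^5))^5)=5714053632 * sqrt(6)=13996515761.30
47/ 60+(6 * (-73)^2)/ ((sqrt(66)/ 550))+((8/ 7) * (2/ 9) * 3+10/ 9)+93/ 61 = 321347/ 76860+266450 * sqrt(66) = 2164654.21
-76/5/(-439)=76/2195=0.03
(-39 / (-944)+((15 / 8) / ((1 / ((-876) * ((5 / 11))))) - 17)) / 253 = -7928699 / 2627152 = -3.02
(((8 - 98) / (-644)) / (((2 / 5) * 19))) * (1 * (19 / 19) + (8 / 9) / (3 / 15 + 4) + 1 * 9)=24125 / 128478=0.19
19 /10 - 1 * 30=-28.10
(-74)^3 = -405224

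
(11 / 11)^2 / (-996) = -1 / 996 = -0.00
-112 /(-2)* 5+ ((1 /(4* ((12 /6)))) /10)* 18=11209 /40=280.22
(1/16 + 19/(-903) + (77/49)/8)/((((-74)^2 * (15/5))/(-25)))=-12275/33907392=-0.00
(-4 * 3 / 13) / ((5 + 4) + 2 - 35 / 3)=18 / 13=1.38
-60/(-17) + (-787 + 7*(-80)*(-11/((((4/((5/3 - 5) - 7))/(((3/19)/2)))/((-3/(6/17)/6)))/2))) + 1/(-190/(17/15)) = 134501311/48450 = 2776.08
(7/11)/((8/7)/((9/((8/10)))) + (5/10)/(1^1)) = 4410/4169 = 1.06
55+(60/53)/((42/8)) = 20485/371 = 55.22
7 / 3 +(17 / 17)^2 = 10 / 3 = 3.33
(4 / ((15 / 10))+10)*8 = 304 / 3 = 101.33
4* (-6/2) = -12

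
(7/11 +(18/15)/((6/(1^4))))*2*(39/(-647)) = -3588/35585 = -0.10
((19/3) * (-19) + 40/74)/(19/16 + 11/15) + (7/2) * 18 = 10831/17057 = 0.63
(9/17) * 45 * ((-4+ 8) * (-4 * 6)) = -38880/17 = -2287.06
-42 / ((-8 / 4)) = 21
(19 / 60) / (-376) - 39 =-879859 / 22560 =-39.00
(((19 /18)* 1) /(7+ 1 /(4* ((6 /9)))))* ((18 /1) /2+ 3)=304 /177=1.72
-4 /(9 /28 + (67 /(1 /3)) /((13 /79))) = -1456 /444729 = -0.00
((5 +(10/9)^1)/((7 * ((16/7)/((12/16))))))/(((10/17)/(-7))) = -1309/384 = -3.41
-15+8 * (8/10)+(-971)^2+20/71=334705602/355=942832.68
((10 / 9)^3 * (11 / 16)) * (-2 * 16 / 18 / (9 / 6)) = -22000 / 19683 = -1.12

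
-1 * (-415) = 415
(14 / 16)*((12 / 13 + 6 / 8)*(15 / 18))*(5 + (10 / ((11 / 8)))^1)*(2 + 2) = 59.89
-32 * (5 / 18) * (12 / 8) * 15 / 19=-200 / 19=-10.53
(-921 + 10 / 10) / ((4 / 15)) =-3450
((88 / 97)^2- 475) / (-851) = 4461531 / 8007059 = 0.56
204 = 204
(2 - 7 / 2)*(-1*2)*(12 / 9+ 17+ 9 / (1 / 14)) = 433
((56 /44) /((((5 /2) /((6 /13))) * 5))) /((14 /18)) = 216 /3575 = 0.06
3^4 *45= 3645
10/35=2/7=0.29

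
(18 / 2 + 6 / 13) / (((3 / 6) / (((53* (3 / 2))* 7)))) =136899 / 13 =10530.69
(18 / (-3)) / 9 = -2 / 3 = -0.67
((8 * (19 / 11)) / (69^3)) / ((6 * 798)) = 2 / 227656737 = 0.00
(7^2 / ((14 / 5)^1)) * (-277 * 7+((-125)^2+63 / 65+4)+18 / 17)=105907837 / 442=239610.49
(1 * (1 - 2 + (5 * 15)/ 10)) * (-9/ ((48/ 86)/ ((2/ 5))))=-1677/ 40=-41.92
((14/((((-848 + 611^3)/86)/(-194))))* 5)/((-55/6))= 66736/119480053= 0.00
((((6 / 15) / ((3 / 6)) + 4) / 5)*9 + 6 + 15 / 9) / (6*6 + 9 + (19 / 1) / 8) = 9784 / 28425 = 0.34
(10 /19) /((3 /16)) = 160 /57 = 2.81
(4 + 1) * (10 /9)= 5.56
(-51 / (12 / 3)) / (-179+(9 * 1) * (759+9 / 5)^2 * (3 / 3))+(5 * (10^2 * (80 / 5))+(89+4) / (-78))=54167301672747 / 6771921988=7998.81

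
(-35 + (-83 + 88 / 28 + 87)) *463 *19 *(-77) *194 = 3660695610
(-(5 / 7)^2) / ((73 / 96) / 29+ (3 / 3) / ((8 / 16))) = -0.25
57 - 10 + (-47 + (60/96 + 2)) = 21/8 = 2.62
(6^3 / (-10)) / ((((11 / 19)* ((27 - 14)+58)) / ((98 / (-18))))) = 11172 / 3905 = 2.86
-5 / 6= -0.83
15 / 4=3.75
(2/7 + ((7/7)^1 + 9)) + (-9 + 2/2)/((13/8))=488/91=5.36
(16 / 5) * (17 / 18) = 136 / 45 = 3.02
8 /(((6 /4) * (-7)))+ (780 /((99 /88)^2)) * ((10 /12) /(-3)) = -292496 /1701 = -171.96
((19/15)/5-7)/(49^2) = -506/180075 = -0.00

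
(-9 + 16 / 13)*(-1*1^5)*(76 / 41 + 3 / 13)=112211 / 6929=16.19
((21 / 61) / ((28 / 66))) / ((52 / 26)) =99 / 244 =0.41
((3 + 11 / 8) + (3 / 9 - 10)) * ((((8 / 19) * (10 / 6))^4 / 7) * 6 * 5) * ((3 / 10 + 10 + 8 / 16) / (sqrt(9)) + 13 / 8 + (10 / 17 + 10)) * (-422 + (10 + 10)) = 14639564320000 / 418721373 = 34962.54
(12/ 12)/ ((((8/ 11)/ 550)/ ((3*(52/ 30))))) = 7865/ 2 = 3932.50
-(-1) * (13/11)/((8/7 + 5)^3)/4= 4459/3498308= 0.00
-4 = -4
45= 45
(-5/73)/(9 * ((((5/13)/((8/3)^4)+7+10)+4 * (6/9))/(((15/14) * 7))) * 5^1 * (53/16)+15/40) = -425984/2434267271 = -0.00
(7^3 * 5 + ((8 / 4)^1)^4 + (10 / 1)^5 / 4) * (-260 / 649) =-6950060 / 649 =-10708.88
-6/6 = -1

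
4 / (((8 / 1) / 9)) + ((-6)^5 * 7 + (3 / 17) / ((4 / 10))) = -925260 / 17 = -54427.06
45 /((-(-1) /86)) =3870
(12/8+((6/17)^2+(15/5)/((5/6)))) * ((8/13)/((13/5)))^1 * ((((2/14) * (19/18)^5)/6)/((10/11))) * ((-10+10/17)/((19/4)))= -4122835156/49028207553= -0.08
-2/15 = -0.13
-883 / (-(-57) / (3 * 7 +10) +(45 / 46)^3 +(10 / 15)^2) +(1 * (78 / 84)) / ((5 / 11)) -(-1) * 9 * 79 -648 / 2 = 114.76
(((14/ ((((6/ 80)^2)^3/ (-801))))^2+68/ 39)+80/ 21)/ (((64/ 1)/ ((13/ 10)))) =592566890266624000000828873/ 7348320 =80639777563664075598.34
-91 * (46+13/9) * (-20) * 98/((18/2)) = 940243.46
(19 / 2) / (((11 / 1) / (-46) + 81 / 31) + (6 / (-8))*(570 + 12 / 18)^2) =-40641 / 1044871381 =-0.00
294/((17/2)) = 588/17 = 34.59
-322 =-322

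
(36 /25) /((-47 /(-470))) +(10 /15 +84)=1486 /15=99.07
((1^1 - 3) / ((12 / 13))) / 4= -13 / 24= -0.54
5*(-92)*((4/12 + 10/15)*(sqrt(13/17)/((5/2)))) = -184*sqrt(221)/17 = -160.90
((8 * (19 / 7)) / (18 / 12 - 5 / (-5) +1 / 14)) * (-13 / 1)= -988 / 9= -109.78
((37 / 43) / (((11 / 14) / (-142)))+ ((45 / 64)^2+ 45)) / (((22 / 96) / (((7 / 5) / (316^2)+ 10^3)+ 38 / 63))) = -6708417797996762471 / 13965524643840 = -480355.59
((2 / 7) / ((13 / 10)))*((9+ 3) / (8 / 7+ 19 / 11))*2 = 5280 / 2873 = 1.84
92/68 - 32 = -521/17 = -30.65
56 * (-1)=-56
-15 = -15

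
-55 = -55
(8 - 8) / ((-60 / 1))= 0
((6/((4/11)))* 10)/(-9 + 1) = -165/8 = -20.62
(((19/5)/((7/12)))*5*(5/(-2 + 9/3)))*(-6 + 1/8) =-956.79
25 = 25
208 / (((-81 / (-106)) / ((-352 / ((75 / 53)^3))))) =-1155418913792 / 34171875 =-33811.98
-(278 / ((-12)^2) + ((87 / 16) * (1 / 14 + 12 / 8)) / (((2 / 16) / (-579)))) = 39576.86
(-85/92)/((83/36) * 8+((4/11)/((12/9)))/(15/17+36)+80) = -1758735/187410164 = -0.01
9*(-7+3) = -36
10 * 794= 7940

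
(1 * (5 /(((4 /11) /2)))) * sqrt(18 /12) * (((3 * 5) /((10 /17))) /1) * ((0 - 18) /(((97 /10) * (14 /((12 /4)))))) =-378675 * sqrt(6) /2716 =-341.52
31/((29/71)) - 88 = -351/29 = -12.10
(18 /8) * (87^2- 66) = 67527 /4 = 16881.75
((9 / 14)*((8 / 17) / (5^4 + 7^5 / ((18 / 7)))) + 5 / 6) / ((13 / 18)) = 230096379 / 199406753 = 1.15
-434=-434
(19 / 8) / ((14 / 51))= 969 / 112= 8.65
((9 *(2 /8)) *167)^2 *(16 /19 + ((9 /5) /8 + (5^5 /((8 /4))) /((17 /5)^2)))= 67593793957911 /3514240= 19234256.61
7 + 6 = 13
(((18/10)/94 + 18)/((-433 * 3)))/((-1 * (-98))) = -0.00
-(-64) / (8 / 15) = 120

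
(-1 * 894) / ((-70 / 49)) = 3129 / 5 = 625.80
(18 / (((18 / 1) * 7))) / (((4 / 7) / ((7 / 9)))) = 7 / 36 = 0.19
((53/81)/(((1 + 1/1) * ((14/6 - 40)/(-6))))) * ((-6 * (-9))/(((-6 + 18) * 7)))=53/1582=0.03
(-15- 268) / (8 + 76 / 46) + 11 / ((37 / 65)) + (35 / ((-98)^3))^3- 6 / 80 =-13585773938821276351 / 1349067078665402880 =-10.07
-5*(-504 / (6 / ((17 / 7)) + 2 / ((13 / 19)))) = 69615 / 149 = 467.21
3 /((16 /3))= 9 /16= 0.56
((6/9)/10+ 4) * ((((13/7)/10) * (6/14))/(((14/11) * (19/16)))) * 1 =34892/162925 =0.21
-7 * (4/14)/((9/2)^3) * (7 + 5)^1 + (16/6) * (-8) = -5248/243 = -21.60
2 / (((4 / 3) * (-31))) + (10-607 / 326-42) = -171349 / 5053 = -33.91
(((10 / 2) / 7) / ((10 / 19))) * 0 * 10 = 0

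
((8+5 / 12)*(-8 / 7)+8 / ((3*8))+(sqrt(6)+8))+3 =12 / 7+sqrt(6) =4.16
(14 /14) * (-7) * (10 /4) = -35 /2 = -17.50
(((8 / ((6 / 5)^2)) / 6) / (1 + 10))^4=390625 / 7780827681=0.00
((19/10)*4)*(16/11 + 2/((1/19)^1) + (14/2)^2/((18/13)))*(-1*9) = -281561/55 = -5119.29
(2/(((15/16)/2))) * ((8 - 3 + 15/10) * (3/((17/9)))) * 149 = 557856/85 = 6563.01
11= 11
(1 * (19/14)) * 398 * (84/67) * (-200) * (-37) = 335752800/67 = 5011235.82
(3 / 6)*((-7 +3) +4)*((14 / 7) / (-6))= 0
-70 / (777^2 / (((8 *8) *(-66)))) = 14080 / 28749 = 0.49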